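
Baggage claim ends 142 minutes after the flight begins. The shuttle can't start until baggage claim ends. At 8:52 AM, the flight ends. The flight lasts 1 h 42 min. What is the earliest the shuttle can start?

The flight starts at 8:52 AM − 102 min = 7:10 AM.
Baggage claim ends at 7:10 AM + 142 min = 9:32 AM.
The shuttle is bounded by baggage claim, so the earliest it can start is 9:32 AM.

9:32 AM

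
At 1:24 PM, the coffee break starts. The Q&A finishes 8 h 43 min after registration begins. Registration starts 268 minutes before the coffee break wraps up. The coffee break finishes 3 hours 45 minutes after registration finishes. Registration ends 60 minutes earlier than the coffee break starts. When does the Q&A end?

Registration ends at 1:24 PM − 60 min = 12:24 PM.
The coffee break ends at 12:24 PM + 225 min = 4:09 PM.
Registration starts at 4:09 PM − 268 min = 11:41 AM.
The Q&A ends at 11:41 AM + 523 min = 8:24 PM.

8:24 PM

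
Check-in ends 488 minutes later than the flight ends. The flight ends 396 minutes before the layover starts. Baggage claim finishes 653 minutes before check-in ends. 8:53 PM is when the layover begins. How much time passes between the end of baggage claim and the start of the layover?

9 hours 21 minutes

The flight ends at 8:53 PM − 396 min = 2:17 PM.
Check-in ends at 2:17 PM + 488 min = 10:25 PM.
Baggage claim ends at 10:25 PM − 653 min = 11:32 AM.
From 11:32 AM to 8:53 PM is 9 hours 21 minutes.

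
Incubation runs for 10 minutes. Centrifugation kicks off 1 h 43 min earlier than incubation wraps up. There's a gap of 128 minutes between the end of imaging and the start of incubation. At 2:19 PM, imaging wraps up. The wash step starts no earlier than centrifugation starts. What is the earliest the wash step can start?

Incubation starts at 2:19 PM + 128 min = 4:27 PM.
Incubation ends at 4:27 PM + 10 min = 4:37 PM.
Centrifugation starts at 4:37 PM − 103 min = 2:54 PM.
The wash step is bounded by centrifugation, so the earliest it can start is 2:54 PM.

2:54 PM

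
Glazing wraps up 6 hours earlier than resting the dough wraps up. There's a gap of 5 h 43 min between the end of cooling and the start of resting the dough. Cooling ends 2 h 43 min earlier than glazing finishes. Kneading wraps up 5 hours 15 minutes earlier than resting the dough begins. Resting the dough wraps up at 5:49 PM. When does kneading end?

9:34 AM

Glazing ends at 5:49 PM − 360 min = 11:49 AM.
Cooling ends at 11:49 AM − 163 min = 9:06 AM.
Resting the dough starts at 9:06 AM + 343 min = 2:49 PM.
Kneading ends at 2:49 PM − 315 min = 9:34 AM.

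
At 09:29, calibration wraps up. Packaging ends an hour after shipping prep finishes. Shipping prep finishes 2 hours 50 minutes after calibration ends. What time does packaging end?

Shipping prep ends at 09:29 + 170 min = 12:19.
Packaging ends at 12:19 + 60 min = 13:19.

13:19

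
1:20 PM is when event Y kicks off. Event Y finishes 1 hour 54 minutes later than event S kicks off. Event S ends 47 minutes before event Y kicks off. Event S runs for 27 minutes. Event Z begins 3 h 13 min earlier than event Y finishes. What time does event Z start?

10:47 AM

Event S ends at 1:20 PM − 47 min = 12:33 PM.
Event S starts at 12:33 PM − 27 min = 12:06 PM.
Event Y ends at 12:06 PM + 114 min = 2:00 PM.
Event Z starts at 2:00 PM − 193 min = 10:47 AM.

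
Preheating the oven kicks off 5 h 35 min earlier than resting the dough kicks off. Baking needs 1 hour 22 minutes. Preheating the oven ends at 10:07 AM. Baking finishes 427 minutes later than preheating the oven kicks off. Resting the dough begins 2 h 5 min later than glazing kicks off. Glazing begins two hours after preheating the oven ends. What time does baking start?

2:22 PM

Glazing starts at 10:07 AM + 120 min = 12:07 PM.
Resting the dough starts at 12:07 PM + 125 min = 2:12 PM.
Preheating the oven starts at 2:12 PM − 335 min = 8:37 AM.
Baking ends at 8:37 AM + 427 min = 3:44 PM.
Baking starts at 3:44 PM − 82 min = 2:22 PM.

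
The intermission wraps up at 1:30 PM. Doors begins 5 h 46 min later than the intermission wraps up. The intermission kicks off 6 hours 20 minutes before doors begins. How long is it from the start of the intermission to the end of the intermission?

Doors starts at 1:30 PM + 346 min = 7:16 PM.
The intermission starts at 7:16 PM − 380 min = 12:56 PM.
From 12:56 PM to 1:30 PM is 34 minutes.

34 minutes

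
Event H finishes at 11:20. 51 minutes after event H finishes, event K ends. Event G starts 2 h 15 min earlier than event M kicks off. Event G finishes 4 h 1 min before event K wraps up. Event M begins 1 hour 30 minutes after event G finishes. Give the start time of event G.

Event K ends at 11:20 + 51 min = 12:11.
Event G ends at 12:11 − 241 min = 08:10.
Event M starts at 08:10 + 90 min = 09:40.
Event G starts at 09:40 − 135 min = 07:25.

07:25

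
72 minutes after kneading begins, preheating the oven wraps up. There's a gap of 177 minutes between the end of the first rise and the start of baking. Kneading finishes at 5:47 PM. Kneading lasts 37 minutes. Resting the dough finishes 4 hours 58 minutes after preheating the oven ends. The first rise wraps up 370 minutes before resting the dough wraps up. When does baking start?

8:07 PM

Kneading starts at 5:47 PM − 37 min = 5:10 PM.
Preheating the oven ends at 5:10 PM + 72 min = 6:22 PM.
Resting the dough ends at 6:22 PM + 298 min = 11:20 PM.
The first rise ends at 11:20 PM − 370 min = 5:10 PM.
Baking starts at 5:10 PM + 177 min = 8:07 PM.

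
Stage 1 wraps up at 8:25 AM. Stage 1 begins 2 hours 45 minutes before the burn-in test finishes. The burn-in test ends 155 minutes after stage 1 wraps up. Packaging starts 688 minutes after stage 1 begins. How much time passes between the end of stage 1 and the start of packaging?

11 hours 18 minutes

The burn-in test ends at 8:25 AM + 155 min = 11:00 AM.
Stage 1 starts at 11:00 AM − 165 min = 8:15 AM.
Packaging starts at 8:15 AM + 688 min = 7:43 PM.
From 8:25 AM to 7:43 PM is 11 hours 18 minutes.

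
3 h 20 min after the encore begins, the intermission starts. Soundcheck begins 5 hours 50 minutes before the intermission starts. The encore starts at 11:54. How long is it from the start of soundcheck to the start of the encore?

150 minutes

The intermission starts at 11:54 + 200 min = 15:14.
Soundcheck starts at 15:14 − 350 min = 09:24.
From 09:24 to 11:54 is 150 minutes.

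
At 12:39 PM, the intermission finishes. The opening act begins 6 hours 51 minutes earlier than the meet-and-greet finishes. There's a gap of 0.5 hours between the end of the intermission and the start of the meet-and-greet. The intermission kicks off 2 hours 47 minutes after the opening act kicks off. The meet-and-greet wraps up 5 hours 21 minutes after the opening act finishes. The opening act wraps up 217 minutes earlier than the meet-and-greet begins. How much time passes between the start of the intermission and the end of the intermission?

The meet-and-greet starts at 12:39 PM + 30 min = 1:09 PM.
The opening act ends at 1:09 PM − 217 min = 9:32 AM.
The meet-and-greet ends at 9:32 AM + 321 min = 2:53 PM.
The opening act starts at 2:53 PM − 411 min = 8:02 AM.
The intermission starts at 8:02 AM + 167 min = 10:49 AM.
From 10:49 AM to 12:39 PM is 110 minutes.

110 minutes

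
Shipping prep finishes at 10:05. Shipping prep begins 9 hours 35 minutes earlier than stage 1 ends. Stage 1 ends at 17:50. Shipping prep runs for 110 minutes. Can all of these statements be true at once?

Yes

Shipping prep starts at 17:50 − 575 min = 08:15.
Shipping prep ends at 08:15 + 110 min = 10:05.
That matches the stated 10:05, so the schedule is consistent.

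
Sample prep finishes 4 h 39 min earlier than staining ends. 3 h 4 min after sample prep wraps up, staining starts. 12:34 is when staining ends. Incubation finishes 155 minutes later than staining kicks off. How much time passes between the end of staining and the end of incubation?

an hour

Sample prep ends at 12:34 − 279 min = 07:55.
Staining starts at 07:55 + 184 min = 10:59.
Incubation ends at 10:59 + 155 min = 13:34.
From 12:34 to 13:34 is an hour.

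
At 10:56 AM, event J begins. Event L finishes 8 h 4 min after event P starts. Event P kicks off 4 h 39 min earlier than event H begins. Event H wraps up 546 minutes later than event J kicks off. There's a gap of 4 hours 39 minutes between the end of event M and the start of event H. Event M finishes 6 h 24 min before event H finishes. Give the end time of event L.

9:42 PM

Event H ends at 10:56 AM + 546 min = 8:02 PM.
Event M ends at 8:02 PM − 384 min = 1:38 PM.
Event H starts at 1:38 PM + 279 min = 6:17 PM.
Event P starts at 6:17 PM − 279 min = 1:38 PM.
Event L ends at 1:38 PM + 484 min = 9:42 PM.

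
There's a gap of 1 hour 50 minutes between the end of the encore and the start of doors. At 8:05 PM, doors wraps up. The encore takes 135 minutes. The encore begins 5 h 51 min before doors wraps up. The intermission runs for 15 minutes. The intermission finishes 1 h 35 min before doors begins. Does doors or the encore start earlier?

The encore starts at 8:05 PM − 351 min = 2:14 PM.
The encore ends at 2:14 PM + 135 min = 4:29 PM.
Doors starts at 4:29 PM + 110 min = 6:19 PM.
Doors starts at 6:19 PM and the encore starts at 2:14 PM, so the encore is first.

the encore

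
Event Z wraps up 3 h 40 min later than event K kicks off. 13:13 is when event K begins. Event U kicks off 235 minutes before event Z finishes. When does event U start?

Event Z ends at 13:13 + 220 min = 16:53.
Event U starts at 16:53 − 235 min = 12:58.

12:58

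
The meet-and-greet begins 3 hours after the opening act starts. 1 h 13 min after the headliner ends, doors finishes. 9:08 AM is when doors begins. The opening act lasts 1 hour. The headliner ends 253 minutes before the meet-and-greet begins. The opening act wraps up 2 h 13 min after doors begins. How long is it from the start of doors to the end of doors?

The opening act ends at 9:08 AM + 133 min = 11:21 AM.
The opening act starts at 11:21 AM − 60 min = 10:21 AM.
The meet-and-greet starts at 10:21 AM + 180 min = 1:21 PM.
The headliner ends at 1:21 PM − 253 min = 9:08 AM.
Doors ends at 9:08 AM + 73 min = 10:21 AM.
From 9:08 AM to 10:21 AM is 1 hour 13 minutes.

1 hour 13 minutes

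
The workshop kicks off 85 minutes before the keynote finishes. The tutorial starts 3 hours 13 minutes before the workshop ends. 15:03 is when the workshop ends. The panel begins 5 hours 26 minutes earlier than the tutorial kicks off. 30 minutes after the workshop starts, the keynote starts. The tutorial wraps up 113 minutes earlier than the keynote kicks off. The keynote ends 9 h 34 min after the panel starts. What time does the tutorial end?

The tutorial starts at 15:03 − 193 min = 11:50.
The panel starts at 11:50 − 326 min = 06:24.
The keynote ends at 06:24 + 574 min = 15:58.
The workshop starts at 15:58 − 85 min = 14:33.
The keynote starts at 14:33 + 30 min = 15:03.
The tutorial ends at 15:03 − 113 min = 13:10.

13:10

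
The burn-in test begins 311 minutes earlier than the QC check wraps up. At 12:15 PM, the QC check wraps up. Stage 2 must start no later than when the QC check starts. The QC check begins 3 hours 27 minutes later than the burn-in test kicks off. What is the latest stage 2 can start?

The burn-in test starts at 12:15 PM − 311 min = 7:04 AM.
The QC check starts at 7:04 AM + 207 min = 10:31 AM.
Stage 2 is bounded by the QC check, so the latest it can start is 10:31 AM.

10:31 AM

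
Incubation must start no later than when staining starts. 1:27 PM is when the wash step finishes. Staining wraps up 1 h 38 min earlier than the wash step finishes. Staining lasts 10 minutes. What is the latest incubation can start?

Staining ends at 1:27 PM − 98 min = 11:49 AM.
Staining starts at 11:49 AM − 10 min = 11:39 AM.
Incubation is bounded by staining, so the latest it can start is 11:39 AM.

11:39 AM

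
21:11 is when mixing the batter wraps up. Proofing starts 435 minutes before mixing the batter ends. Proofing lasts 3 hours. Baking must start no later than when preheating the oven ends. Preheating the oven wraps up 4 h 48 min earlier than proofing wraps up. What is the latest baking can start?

12:08

Proofing starts at 21:11 − 435 min = 13:56.
Proofing ends at 13:56 + 180 min = 16:56.
Preheating the oven ends at 16:56 − 288 min = 12:08.
Baking is bounded by preheating the oven, so the latest it can start is 12:08.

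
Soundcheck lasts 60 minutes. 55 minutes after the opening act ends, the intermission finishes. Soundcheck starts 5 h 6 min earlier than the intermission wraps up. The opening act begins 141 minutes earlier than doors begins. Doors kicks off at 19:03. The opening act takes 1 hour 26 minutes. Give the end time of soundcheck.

The opening act starts at 19:03 − 141 min = 16:42.
The opening act ends at 16:42 + 86 min = 18:08.
The intermission ends at 18:08 + 55 min = 19:03.
Soundcheck starts at 19:03 − 306 min = 13:57.
Soundcheck ends at 13:57 + 60 min = 14:57.

14:57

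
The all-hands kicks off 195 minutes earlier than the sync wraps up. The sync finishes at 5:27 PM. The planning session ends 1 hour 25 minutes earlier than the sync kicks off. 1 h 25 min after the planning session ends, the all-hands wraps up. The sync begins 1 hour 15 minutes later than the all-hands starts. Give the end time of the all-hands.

3:27 PM

The all-hands starts at 5:27 PM − 195 min = 2:12 PM.
The sync starts at 2:12 PM + 75 min = 3:27 PM.
The planning session ends at 3:27 PM − 85 min = 2:02 PM.
The all-hands ends at 2:02 PM + 85 min = 3:27 PM.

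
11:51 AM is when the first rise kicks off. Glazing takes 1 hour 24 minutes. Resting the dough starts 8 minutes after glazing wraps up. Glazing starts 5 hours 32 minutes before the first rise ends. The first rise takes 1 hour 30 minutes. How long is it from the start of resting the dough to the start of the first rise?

150 minutes

The first rise ends at 11:51 AM + 90 min = 1:21 PM.
Glazing starts at 1:21 PM − 332 min = 7:49 AM.
Glazing ends at 7:49 AM + 84 min = 9:13 AM.
Resting the dough starts at 9:13 AM + 8 min = 9:21 AM.
From 9:21 AM to 11:51 AM is 150 minutes.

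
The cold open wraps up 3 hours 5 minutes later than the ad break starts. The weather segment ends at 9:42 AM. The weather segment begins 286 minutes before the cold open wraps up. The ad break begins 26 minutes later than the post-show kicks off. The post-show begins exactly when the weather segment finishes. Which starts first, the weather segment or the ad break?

The post-show starts at 9:42 AM.
The ad break starts at 9:42 AM + 26 min = 10:08 AM.
The cold open ends at 10:08 AM + 185 min = 1:13 PM.
The weather segment starts at 1:13 PM − 286 min = 8:27 AM.
The weather segment starts at 8:27 AM and the ad break starts at 10:08 AM, so the weather segment is first.

the weather segment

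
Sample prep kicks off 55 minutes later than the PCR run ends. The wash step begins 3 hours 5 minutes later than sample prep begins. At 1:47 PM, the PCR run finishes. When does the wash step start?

5:47 PM

Sample prep starts at 1:47 PM + 55 min = 2:42 PM.
The wash step starts at 2:42 PM + 185 min = 5:47 PM.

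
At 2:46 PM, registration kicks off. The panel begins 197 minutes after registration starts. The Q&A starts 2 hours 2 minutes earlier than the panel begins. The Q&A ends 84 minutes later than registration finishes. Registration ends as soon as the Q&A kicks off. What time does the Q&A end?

5:25 PM

The panel starts at 2:46 PM + 197 min = 6:03 PM.
The Q&A starts at 6:03 PM − 122 min = 4:01 PM.
So registration ends at 4:01 PM.
The Q&A ends at 4:01 PM + 84 min = 5:25 PM.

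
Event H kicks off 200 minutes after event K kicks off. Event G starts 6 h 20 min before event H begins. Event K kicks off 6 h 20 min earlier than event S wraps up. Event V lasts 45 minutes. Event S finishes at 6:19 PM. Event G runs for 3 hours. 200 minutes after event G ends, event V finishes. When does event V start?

Event K starts at 6:19 PM − 380 min = 11:59 AM.
Event H starts at 11:59 AM + 200 min = 3:19 PM.
Event G starts at 3:19 PM − 380 min = 8:59 AM.
Event G ends at 8:59 AM + 180 min = 11:59 AM.
Event V ends at 11:59 AM + 200 min = 3:19 PM.
Event V starts at 3:19 PM − 45 min = 2:34 PM.

2:34 PM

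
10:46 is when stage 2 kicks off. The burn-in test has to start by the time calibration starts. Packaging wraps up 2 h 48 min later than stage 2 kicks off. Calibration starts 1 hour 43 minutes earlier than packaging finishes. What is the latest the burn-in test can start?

11:51

Packaging ends at 10:46 + 168 min = 13:34.
Calibration starts at 13:34 − 103 min = 11:51.
The burn-in test is bounded by calibration, so the latest it can start is 11:51.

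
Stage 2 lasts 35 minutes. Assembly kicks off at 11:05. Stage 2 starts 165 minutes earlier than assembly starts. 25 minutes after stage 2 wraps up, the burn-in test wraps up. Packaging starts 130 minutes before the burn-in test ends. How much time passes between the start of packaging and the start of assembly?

3 hours 55 minutes

Stage 2 starts at 11:05 − 165 min = 08:20.
Stage 2 ends at 08:20 + 35 min = 08:55.
The burn-in test ends at 08:55 + 25 min = 09:20.
Packaging starts at 09:20 − 130 min = 07:10.
From 07:10 to 11:05 is 3 hours 55 minutes.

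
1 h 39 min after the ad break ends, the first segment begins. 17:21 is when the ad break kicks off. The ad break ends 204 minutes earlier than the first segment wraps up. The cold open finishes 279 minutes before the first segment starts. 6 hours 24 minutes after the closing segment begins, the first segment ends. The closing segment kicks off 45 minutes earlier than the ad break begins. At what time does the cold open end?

16:36

The closing segment starts at 17:21 − 45 min = 16:36.
The first segment ends at 16:36 + 384 min = 23:00.
The ad break ends at 23:00 − 204 min = 19:36.
The first segment starts at 19:36 + 99 min = 21:15.
The cold open ends at 21:15 − 279 min = 16:36.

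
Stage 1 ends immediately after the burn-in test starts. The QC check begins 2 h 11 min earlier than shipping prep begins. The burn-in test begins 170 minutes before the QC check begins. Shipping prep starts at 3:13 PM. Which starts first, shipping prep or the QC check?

The QC check starts at 3:13 PM − 131 min = 1:02 PM.
Shipping prep starts at 3:13 PM and the QC check starts at 1:02 PM, so the QC check is first.

the QC check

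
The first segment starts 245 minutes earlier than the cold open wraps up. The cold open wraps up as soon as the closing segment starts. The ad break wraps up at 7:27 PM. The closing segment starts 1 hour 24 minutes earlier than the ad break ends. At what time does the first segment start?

1:58 PM

The closing segment starts at 7:27 PM − 84 min = 6:03 PM.
So the cold open ends at 6:03 PM.
The first segment starts at 6:03 PM − 245 min = 1:58 PM.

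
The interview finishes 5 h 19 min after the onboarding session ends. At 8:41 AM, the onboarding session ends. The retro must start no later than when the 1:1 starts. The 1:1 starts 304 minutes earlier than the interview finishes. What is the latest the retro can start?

The interview ends at 8:41 AM + 319 min = 2:00 PM.
The 1:1 starts at 2:00 PM − 304 min = 8:56 AM.
The retro is bounded by the 1:1, so the latest it can start is 8:56 AM.

8:56 AM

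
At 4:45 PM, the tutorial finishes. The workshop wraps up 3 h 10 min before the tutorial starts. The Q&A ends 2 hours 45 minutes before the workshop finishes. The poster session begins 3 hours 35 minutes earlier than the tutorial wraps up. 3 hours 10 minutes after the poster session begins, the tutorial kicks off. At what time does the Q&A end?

10:25 AM

The poster session starts at 4:45 PM − 215 min = 1:10 PM.
The tutorial starts at 1:10 PM + 190 min = 4:20 PM.
The workshop ends at 4:20 PM − 190 min = 1:10 PM.
The Q&A ends at 1:10 PM − 165 min = 10:25 AM.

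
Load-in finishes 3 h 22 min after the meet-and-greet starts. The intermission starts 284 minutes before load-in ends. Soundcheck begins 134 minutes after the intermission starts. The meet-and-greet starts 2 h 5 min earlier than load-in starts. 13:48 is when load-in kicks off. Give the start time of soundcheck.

12:35

The meet-and-greet starts at 13:48 − 125 min = 11:43.
Load-in ends at 11:43 + 202 min = 15:05.
The intermission starts at 15:05 − 284 min = 10:21.
Soundcheck starts at 10:21 + 134 min = 12:35.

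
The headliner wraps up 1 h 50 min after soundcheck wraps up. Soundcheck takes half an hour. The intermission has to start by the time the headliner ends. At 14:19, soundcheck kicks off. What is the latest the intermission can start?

Soundcheck ends at 14:19 + 30 min = 14:49.
The headliner ends at 14:49 + 110 min = 16:39.
The intermission is bounded by the headliner, so the latest it can start is 16:39.

16:39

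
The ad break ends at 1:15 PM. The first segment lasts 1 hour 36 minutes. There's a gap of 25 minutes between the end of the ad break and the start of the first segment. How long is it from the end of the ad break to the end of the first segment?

The first segment starts at 1:15 PM + 25 min = 1:40 PM.
The first segment ends at 1:40 PM + 96 min = 3:16 PM.
From 1:15 PM to 3:16 PM is 2 hours 1 minute.

2 hours 1 minute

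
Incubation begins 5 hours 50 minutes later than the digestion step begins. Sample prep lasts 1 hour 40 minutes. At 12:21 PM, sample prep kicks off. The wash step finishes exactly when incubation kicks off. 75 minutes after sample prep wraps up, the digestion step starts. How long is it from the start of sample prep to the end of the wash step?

Sample prep ends at 12:21 PM + 100 min = 2:01 PM.
The digestion step starts at 2:01 PM + 75 min = 3:16 PM.
Incubation starts at 3:16 PM + 350 min = 9:06 PM.
So the wash step ends at 9:06 PM.
From 12:21 PM to 9:06 PM is 8 hours 45 minutes.

8 hours 45 minutes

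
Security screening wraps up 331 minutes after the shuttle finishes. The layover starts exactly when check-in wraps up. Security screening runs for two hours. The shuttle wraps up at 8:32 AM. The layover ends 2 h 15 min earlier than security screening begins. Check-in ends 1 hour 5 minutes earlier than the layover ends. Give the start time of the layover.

Security screening ends at 8:32 AM + 331 min = 2:03 PM.
Security screening starts at 2:03 PM − 120 min = 12:03 PM.
The layover ends at 12:03 PM − 135 min = 9:48 AM.
Check-in ends at 9:48 AM − 65 min = 8:43 AM.
So the layover starts at 8:43 AM.

8:43 AM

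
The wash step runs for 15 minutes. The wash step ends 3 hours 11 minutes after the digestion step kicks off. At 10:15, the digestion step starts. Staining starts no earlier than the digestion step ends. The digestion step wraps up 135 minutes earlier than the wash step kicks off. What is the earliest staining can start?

The wash step ends at 10:15 + 191 min = 13:26.
The wash step starts at 13:26 − 15 min = 13:11.
The digestion step ends at 13:11 − 135 min = 10:56.
Staining is bounded by the digestion step, so the earliest it can start is 10:56.

10:56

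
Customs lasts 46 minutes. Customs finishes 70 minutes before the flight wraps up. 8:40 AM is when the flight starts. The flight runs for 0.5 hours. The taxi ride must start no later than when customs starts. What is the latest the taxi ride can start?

7:14 AM

The flight ends at 8:40 AM + 30 min = 9:10 AM.
Customs ends at 9:10 AM − 70 min = 8:00 AM.
Customs starts at 8:00 AM − 46 min = 7:14 AM.
The taxi ride is bounded by customs, so the latest it can start is 7:14 AM.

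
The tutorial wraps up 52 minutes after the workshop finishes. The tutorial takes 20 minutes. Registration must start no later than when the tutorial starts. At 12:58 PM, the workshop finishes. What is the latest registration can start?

1:30 PM

The tutorial ends at 12:58 PM + 52 min = 1:50 PM.
The tutorial starts at 1:50 PM − 20 min = 1:30 PM.
Registration is bounded by the tutorial, so the latest it can start is 1:30 PM.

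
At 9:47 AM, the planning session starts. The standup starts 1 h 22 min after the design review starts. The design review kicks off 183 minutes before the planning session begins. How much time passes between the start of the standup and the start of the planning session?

The design review starts at 9:47 AM − 183 min = 6:44 AM.
The standup starts at 6:44 AM + 82 min = 8:06 AM.
From 8:06 AM to 9:47 AM is 1 h 41 min.

1 h 41 min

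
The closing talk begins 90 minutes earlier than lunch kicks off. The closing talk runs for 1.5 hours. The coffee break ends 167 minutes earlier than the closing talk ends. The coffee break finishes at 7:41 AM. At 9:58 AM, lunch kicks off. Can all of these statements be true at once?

The closing talk starts at 9:58 AM − 90 min = 8:28 AM.
The closing talk ends at 8:28 AM + 90 min = 9:58 AM.
The coffee break ends at 9:58 AM − 167 min = 7:11 AM.
But the coffee break is also said to end at 7:41 AM — a 30-minute conflict.

No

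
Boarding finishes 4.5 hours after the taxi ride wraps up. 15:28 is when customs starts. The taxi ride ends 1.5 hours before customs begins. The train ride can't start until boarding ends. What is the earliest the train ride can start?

The taxi ride ends at 15:28 − 90 min = 13:58.
Boarding ends at 13:58 + 270 min = 18:28.
The train ride is bounded by boarding, so the earliest it can start is 18:28.

18:28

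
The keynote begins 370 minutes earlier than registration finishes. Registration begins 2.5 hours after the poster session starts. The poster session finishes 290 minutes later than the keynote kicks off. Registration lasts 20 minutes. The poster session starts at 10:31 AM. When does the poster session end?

Registration starts at 10:31 AM + 150 min = 1:01 PM.
Registration ends at 1:01 PM + 20 min = 1:21 PM.
The keynote starts at 1:21 PM − 370 min = 7:11 AM.
The poster session ends at 7:11 AM + 290 min = 12:01 PM.

12:01 PM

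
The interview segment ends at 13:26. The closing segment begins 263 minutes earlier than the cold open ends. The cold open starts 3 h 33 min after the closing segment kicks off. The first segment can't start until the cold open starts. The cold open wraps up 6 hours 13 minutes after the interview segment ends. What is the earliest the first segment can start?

18:49

The cold open ends at 13:26 + 373 min = 19:39.
The closing segment starts at 19:39 − 263 min = 15:16.
The cold open starts at 15:16 + 213 min = 18:49.
The first segment is bounded by the cold open, so the earliest it can start is 18:49.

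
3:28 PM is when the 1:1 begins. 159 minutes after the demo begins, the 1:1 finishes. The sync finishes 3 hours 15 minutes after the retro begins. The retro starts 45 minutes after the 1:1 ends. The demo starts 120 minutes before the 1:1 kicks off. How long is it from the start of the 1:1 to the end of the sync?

4 hours 39 minutes

The demo starts at 3:28 PM − 120 min = 1:28 PM.
The 1:1 ends at 1:28 PM + 159 min = 4:07 PM.
The retro starts at 4:07 PM + 45 min = 4:52 PM.
The sync ends at 4:52 PM + 195 min = 8:07 PM.
From 3:28 PM to 8:07 PM is 4 hours 39 minutes.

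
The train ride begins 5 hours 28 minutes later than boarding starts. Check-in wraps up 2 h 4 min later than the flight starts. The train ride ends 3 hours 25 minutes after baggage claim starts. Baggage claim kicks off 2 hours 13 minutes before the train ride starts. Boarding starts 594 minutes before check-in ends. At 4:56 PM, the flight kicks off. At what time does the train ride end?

Check-in ends at 4:56 PM + 124 min = 7:00 PM.
Boarding starts at 7:00 PM − 594 min = 9:06 AM.
The train ride starts at 9:06 AM + 328 min = 2:34 PM.
Baggage claim starts at 2:34 PM − 133 min = 12:21 PM.
The train ride ends at 12:21 PM + 205 min = 3:46 PM.

3:46 PM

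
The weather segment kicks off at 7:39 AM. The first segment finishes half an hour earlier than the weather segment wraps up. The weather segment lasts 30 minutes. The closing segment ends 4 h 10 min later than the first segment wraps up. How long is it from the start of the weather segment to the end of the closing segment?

4 hours 10 minutes

The weather segment ends at 7:39 AM + 30 min = 8:09 AM.
The first segment ends at 8:09 AM − 30 min = 7:39 AM.
The closing segment ends at 7:39 AM + 250 min = 11:49 AM.
From 7:39 AM to 11:49 AM is 4 hours 10 minutes.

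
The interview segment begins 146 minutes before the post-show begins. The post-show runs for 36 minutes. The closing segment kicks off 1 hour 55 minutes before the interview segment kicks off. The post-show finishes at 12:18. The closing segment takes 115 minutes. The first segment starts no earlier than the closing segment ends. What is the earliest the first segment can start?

The post-show starts at 12:18 − 36 min = 11:42.
The interview segment starts at 11:42 − 146 min = 09:16.
The closing segment starts at 09:16 − 115 min = 07:21.
The closing segment ends at 07:21 + 115 min = 09:16.
The first segment is bounded by the closing segment, so the earliest it can start is 09:16.

09:16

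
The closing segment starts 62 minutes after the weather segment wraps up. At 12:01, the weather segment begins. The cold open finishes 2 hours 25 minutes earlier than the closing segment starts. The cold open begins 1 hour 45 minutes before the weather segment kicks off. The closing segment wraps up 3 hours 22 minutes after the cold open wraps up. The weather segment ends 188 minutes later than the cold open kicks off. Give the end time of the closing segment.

15:23

The cold open starts at 12:01 − 105 min = 10:16.
The weather segment ends at 10:16 + 188 min = 13:24.
The closing segment starts at 13:24 + 62 min = 14:26.
The cold open ends at 14:26 − 145 min = 12:01.
The closing segment ends at 12:01 + 202 min = 15:23.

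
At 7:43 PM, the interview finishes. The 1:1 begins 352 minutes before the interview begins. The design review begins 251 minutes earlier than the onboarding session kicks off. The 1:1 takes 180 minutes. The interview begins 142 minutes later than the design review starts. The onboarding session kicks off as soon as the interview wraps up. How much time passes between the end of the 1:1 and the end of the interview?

The onboarding session starts at 7:43 PM.
The design review starts at 7:43 PM − 251 min = 3:32 PM.
The interview starts at 3:32 PM + 142 min = 5:54 PM.
The 1:1 starts at 5:54 PM − 352 min = 12:02 PM.
The 1:1 ends at 12:02 PM + 180 min = 3:02 PM.
From 3:02 PM to 7:43 PM is 4 h 41 min.

4 h 41 min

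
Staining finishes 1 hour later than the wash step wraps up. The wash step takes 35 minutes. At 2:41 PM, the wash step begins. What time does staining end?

The wash step ends at 2:41 PM + 35 min = 3:16 PM.
Staining ends at 3:16 PM + 60 min = 4:16 PM.

4:16 PM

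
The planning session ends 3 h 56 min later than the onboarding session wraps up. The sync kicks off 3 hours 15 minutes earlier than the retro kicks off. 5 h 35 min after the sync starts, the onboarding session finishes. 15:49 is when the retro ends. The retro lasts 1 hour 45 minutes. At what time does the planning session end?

20:20

The retro starts at 15:49 − 105 min = 14:04.
The sync starts at 14:04 − 195 min = 10:49.
The onboarding session ends at 10:49 + 335 min = 16:24.
The planning session ends at 16:24 + 236 min = 20:20.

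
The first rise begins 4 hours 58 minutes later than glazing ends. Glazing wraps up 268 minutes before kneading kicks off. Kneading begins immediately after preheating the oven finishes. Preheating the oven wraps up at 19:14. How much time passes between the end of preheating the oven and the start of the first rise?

half an hour

Kneading starts at 19:14.
Glazing ends at 19:14 − 268 min = 14:46.
The first rise starts at 14:46 + 298 min = 19:44.
From 19:14 to 19:44 is half an hour.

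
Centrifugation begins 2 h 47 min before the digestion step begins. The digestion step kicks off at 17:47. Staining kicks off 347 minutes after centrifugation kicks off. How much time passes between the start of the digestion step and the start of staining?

180 minutes

Centrifugation starts at 17:47 − 167 min = 15:00.
Staining starts at 15:00 + 347 min = 20:47.
From 17:47 to 20:47 is 180 minutes.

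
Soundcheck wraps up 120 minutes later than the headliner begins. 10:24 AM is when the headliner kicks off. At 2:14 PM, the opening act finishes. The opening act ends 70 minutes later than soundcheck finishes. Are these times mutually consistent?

No

Soundcheck ends at 10:24 AM + 120 min = 12:24 PM.
The opening act ends at 12:24 PM + 70 min = 1:34 PM.
But the opening act is also said to end at 2:14 PM — a 40-minute conflict.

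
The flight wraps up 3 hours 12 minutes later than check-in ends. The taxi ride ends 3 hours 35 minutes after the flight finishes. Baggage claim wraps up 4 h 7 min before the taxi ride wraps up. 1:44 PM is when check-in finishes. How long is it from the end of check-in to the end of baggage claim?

The flight ends at 1:44 PM + 192 min = 4:56 PM.
The taxi ride ends at 4:56 PM + 215 min = 8:31 PM.
Baggage claim ends at 8:31 PM − 247 min = 4:24 PM.
From 1:44 PM to 4:24 PM is 2 h 40 min.

2 h 40 min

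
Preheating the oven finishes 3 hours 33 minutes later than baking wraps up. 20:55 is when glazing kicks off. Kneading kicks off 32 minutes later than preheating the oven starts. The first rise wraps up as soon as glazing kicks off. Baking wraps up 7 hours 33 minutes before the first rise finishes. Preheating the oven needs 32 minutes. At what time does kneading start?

16:55

The first rise ends at 20:55.
Baking ends at 20:55 − 453 min = 13:22.
Preheating the oven ends at 13:22 + 213 min = 16:55.
Preheating the oven starts at 16:55 − 32 min = 16:23.
Kneading starts at 16:23 + 32 min = 16:55.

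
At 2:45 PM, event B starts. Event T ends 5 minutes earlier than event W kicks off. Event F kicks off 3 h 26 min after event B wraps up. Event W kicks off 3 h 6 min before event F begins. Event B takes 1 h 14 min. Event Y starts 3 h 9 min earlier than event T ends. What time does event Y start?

Event B ends at 2:45 PM + 74 min = 3:59 PM.
Event F starts at 3:59 PM + 206 min = 7:25 PM.
Event W starts at 7:25 PM − 186 min = 4:19 PM.
Event T ends at 4:19 PM − 5 min = 4:14 PM.
Event Y starts at 4:14 PM − 189 min = 1:05 PM.

1:05 PM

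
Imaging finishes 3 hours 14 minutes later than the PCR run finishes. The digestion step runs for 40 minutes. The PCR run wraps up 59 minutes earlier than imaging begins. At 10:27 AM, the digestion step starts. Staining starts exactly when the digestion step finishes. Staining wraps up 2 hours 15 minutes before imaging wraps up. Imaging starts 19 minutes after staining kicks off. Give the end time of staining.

11:26 AM

The digestion step ends at 10:27 AM + 40 min = 11:07 AM.
So staining starts at 11:07 AM.
Imaging starts at 11:07 AM + 19 min = 11:26 AM.
The PCR run ends at 11:26 AM − 59 min = 10:27 AM.
Imaging ends at 10:27 AM + 194 min = 1:41 PM.
Staining ends at 1:41 PM − 135 min = 11:26 AM.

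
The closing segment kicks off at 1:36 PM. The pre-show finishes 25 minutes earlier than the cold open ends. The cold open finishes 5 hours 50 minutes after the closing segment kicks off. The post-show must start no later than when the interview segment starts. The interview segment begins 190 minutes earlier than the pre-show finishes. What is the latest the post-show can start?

3:51 PM

The cold open ends at 1:36 PM + 350 min = 7:26 PM.
The pre-show ends at 7:26 PM − 25 min = 7:01 PM.
The interview segment starts at 7:01 PM − 190 min = 3:51 PM.
The post-show is bounded by the interview segment, so the latest it can start is 3:51 PM.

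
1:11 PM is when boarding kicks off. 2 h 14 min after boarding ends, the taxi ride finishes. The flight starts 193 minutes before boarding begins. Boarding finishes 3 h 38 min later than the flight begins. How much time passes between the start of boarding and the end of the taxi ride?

The flight starts at 1:11 PM − 193 min = 9:58 AM.
Boarding ends at 9:58 AM + 218 min = 1:36 PM.
The taxi ride ends at 1:36 PM + 134 min = 3:50 PM.
From 1:11 PM to 3:50 PM is 2 h 39 min.

2 h 39 min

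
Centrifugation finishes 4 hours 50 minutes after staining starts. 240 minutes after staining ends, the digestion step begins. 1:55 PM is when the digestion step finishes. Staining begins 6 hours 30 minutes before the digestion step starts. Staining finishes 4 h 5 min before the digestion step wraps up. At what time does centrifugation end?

12:10 PM

Staining ends at 1:55 PM − 245 min = 9:50 AM.
The digestion step starts at 9:50 AM + 240 min = 1:50 PM.
Staining starts at 1:50 PM − 390 min = 7:20 AM.
Centrifugation ends at 7:20 AM + 290 min = 12:10 PM.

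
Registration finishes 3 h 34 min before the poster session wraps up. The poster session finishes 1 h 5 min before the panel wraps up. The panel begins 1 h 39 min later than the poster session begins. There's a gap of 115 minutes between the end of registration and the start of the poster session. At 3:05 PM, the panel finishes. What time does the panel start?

The poster session ends at 3:05 PM − 65 min = 2:00 PM.
Registration ends at 2:00 PM − 214 min = 10:26 AM.
The poster session starts at 10:26 AM + 115 min = 12:21 PM.
The panel starts at 12:21 PM + 99 min = 2:00 PM.

2:00 PM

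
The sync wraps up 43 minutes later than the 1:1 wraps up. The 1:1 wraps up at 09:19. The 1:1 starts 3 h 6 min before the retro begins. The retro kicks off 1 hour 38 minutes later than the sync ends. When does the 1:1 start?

The sync ends at 09:19 + 43 min = 10:02.
The retro starts at 10:02 + 98 min = 11:40.
The 1:1 starts at 11:40 − 186 min = 08:34.

08:34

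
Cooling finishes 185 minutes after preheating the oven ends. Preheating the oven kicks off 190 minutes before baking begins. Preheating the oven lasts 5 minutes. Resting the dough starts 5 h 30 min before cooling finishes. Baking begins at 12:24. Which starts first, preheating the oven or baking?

preheating the oven

Preheating the oven starts at 12:24 − 190 min = 09:14.
Preheating the oven starts at 09:14 and baking starts at 12:24, so preheating the oven is first.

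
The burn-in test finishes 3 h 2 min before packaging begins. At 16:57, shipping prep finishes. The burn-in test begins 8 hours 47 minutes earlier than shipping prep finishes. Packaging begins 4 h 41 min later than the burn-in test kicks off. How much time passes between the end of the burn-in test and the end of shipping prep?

The burn-in test starts at 16:57 − 527 min = 08:10.
Packaging starts at 08:10 + 281 min = 12:51.
The burn-in test ends at 12:51 − 182 min = 09:49.
From 09:49 to 16:57 is 428 minutes.

428 minutes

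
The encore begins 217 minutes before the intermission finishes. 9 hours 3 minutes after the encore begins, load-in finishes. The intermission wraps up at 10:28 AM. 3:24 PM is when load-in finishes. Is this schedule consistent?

The encore starts at 10:28 AM − 217 min = 6:51 AM.
Load-in ends at 6:51 AM + 543 min = 3:54 PM.
But load-in is also said to end at 3:24 PM — a 30-minute conflict.

No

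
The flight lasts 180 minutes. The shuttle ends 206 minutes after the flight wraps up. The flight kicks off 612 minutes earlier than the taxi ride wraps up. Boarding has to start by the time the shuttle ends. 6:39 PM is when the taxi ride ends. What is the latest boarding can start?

The flight starts at 6:39 PM − 612 min = 8:27 AM.
The flight ends at 8:27 AM + 180 min = 11:27 AM.
The shuttle ends at 11:27 AM + 206 min = 2:53 PM.
Boarding is bounded by the shuttle, so the latest it can start is 2:53 PM.

2:53 PM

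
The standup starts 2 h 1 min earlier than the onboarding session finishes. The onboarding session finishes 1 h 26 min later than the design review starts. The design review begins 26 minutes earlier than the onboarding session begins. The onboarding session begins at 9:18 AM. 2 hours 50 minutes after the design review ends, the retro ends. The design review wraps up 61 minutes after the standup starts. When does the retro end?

The design review starts at 9:18 AM − 26 min = 8:52 AM.
The onboarding session ends at 8:52 AM + 86 min = 10:18 AM.
The standup starts at 10:18 AM − 121 min = 8:17 AM.
The design review ends at 8:17 AM + 61 min = 9:18 AM.
The retro ends at 9:18 AM + 170 min = 12:08 PM.

12:08 PM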